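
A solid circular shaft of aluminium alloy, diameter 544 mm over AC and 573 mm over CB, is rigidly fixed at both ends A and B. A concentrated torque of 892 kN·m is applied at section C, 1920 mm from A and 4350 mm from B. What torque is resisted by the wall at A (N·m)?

Compatibility: T_A·a/J_AC = T_B·b/J_CB with T_A + T_B = T₀.
J_AC = 8.60×10^-3 m⁴, J_CB = 0.0106 m⁴, so T_A = T₀·(J_AC/a)/((J_AC/a)+(J_CB/b)) = 578000 N·m, T_B = 314000 N·m.

578000 N·m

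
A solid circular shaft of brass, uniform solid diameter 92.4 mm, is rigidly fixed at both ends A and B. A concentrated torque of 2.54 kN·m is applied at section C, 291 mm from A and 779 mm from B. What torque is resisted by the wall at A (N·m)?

With uniform GJ and both ends fixed, compatibility θ_AC = θ_CB gives T_A·a = T_B·b, together with T_A + T_B = T₀.
T_A = T₀·b/(a+b) = 2540·779/1070 = 1849 N·m; T_B = 690.8 N·m.

1850 N·m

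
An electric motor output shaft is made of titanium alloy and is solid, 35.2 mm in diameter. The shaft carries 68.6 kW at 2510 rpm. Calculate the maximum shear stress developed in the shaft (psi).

ω = 2π·2510/60 = 262.8 rad/s, so T = P/ω = 68.6×10³ / 262.8 = 261.0 N·m.
J = πd⁴/32 = π(0.0352)⁴/32 = 1.507×10^-7 m⁴.
τ_max = T·r/J = 261.0 × 0.0176 / 1.507×10^-7 = 3.048×10^7 Pa.

4420 psi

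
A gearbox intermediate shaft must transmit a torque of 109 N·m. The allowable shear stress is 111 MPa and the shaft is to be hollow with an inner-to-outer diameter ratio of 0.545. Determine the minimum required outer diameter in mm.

For a hollow shaft with d_i/d_o = 0.545: τ_max = 16T/(π d_o³ (1−k⁴)), so d_o = [16T/(π τ_allow (1−k⁴))]^(1/3) = [16·109.0/(π·1.11×10^8·0.9118)]^(1/3) = 0.01764 m.

17.6 mm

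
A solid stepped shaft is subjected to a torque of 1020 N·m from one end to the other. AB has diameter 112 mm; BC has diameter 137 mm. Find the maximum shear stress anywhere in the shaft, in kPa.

3700 kPa

Under the same torque, τ_max = 16T/(πd³) is largest where d is smallest — segment AB (d = 112 mm).
τ_max = 16·1020/(π·(0.112)³) = 3.698×10^6 Pa.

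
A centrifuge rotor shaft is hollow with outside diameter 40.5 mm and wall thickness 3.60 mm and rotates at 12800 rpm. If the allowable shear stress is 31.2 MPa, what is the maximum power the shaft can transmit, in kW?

J = π(d_o⁴ − d_i⁴)/32 = π(0.0405⁴ − 0.0333⁴)/32 = 1.434×10^-7 m⁴.
T_max = τ_allow·J/r = 3.12×10^7 × 1.434×10^-7 / 0.0203 = 221.0 N·m.
ω = 2π·12800/60 = 1340 rad/s, so P_max = T_max·ω = 2.962×10^5 W.

296 kW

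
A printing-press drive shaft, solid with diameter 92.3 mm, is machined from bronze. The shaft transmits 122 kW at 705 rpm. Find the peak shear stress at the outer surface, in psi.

1550 psi

ω = 2π·705/60 = 73.83 rad/s, so T = P/ω = 122×10³ / 73.83 = 1653 N·m.
J = πd⁴/32 = π(0.0923)⁴/32 = 7.125×10^-6 m⁴.
τ_max = T·r/J = 1653 × 0.0461 / 7.125×10^-6 = 1.070×10^7 Pa.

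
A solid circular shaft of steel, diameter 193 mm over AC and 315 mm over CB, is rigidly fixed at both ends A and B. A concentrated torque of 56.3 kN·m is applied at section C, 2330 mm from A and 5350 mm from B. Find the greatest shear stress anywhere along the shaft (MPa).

Compatibility: T_A·a/J_AC = T_B·b/J_CB with T_A + T_B = T₀.
J_AC = 1.36×10^-4 m⁴, J_CB = 9.67×10^-4 m⁴, so T_A = T₀·(J_AC/a)/((J_AC/a)+(J_CB/b)) = 13760 N·m, T_B = 42540 N·m.
τ in each portion: τ_AC = 9.75×10^6 Pa, τ_CB = 6.93×10^6 Pa; maximum is in AC.
τ_max = T_AC·r/J = 13760·0.0965/1.36×10^-4 = 9.751×10^6 Pa.

9.75 MPa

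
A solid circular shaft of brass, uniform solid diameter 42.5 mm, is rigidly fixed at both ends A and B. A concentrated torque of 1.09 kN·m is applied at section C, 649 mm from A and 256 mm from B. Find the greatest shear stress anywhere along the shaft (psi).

7520 psi

With uniform GJ and both ends fixed, compatibility θ_AC = θ_CB gives T_A·a = T_B·b, together with T_A + T_B = T₀.
T_A = T₀·b/(a+b) = 1090·256/905.0 = 308.3 N·m; T_B = 781.7 N·m.
τ in each portion: τ_AC = 2.05×10^7 Pa, τ_CB = 5.19×10^7 Pa; maximum is in CB.
τ_max = T_CB·r/J = 781.7·0.0213/3.20×10^-7 = 5.186×10^7 Pa.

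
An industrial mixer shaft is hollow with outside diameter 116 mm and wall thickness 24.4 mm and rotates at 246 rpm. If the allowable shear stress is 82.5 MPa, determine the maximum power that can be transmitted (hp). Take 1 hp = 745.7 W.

J = π(d_o⁴ − d_i⁴)/32 = π(0.116⁴ − 0.0672⁴)/32 = 1.577×10^-5 m⁴.
T_max = τ_allow·J/r = 8.25×10^7 × 1.577×10^-5 / 0.0580 = 22440 N·m.
ω = 2π·246/60 = 25.76 rad/s, so P_max = T_max·ω = 5.780×10^5 W.

775 hp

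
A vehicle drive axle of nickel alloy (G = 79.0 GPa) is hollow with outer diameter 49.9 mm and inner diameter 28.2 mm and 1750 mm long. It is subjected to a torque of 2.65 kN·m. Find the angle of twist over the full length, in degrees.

6.15°

J = π(d_o⁴ − d_i⁴)/32 = π(0.0499⁴ − 0.0282⁴)/32 = 5.466×10^-7 m⁴.
θ = T·L/(G·J) = 2650 × 1.75 / (79.0×10⁹ × 5.466×10^-7) = 0.1074 rad.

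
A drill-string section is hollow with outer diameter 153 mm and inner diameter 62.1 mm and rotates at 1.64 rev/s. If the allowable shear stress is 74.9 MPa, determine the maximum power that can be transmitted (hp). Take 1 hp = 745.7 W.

708 hp

J = π(d_o⁴ − d_i⁴)/32 = π(0.153⁴ − 0.0621⁴)/32 = 5.234×10^-5 m⁴.
T_max = τ_allow·J/r = 7.49×10^7 × 5.234×10^-5 / 0.0765 = 51240 N·m.
ω = 2π·1.64 = 10.30 rad/s, so P_max = T_max·ω = 5.280×10^5 W.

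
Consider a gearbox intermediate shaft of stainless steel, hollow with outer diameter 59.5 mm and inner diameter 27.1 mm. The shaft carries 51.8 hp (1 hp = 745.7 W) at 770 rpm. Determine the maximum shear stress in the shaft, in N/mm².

ω = 2π·770/60 = 80.63 rad/s, so T = P/ω = 51.8×745.7 / 80.63 = 479.0 N·m.
J = π(d_o⁴ − d_i⁴)/32 = π(0.0595⁴ − 0.0271⁴)/32 = 1.178×10^-6 m⁴.
τ_max = T·r/J = 479.0 × 0.0297 / 1.178×10^-6 = 1.210×10^7 Pa.

12.1 N/mm²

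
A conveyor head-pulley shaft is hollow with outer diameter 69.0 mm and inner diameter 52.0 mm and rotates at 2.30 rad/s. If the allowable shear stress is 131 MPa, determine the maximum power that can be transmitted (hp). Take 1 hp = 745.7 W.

J = π(d_o⁴ − d_i⁴)/32 = π(0.0690⁴ − 0.0520⁴)/32 = 1.508×10^-6 m⁴.
T_max = τ_allow·J/r = 1.31×10^8 × 1.508×10^-6 / 0.0345 = 5724 N·m.
ω = 2.30 rad/s, so P_max = T_max·ω = 1.317×10^4 W.

17.7 hp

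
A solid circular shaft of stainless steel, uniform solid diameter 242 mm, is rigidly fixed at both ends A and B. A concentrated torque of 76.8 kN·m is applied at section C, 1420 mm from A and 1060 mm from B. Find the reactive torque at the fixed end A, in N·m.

With uniform GJ and both ends fixed, compatibility θ_AC = θ_CB gives T_A·a = T_B·b, together with T_A + T_B = T₀.
T_A = T₀·b/(a+b) = 76800·1060/2480 = 32830 N·m; T_B = 43970 N·m.

32800 N·m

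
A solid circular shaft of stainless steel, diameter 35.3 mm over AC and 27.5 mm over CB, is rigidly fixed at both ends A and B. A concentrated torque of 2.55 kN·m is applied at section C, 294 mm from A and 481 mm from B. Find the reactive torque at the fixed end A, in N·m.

Compatibility: T_A·a/J_AC = T_B·b/J_CB with T_A + T_B = T₀.
J_AC = 1.52×10^-7 m⁴, J_CB = 5.61×10^-8 m⁴, so T_A = T₀·(J_AC/a)/((J_AC/a)+(J_CB/b)) = 2081 N·m, T_B = 468.6 N·m.

2080 N·m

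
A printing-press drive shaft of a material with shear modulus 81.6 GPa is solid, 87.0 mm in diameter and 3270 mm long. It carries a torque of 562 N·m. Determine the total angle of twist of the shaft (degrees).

0.229°

J = πd⁴/32 = π(0.0870)⁴/32 = 5.624×10^-6 m⁴.
θ = T·L/(G·J) = 562.0 × 3.27 / (81.6×10⁹ × 5.624×10^-6) = 4.004×10^-3 rad.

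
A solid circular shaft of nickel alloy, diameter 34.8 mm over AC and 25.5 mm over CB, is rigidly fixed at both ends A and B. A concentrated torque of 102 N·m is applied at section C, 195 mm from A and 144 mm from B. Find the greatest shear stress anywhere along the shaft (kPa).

Compatibility: T_A·a/J_AC = T_B·b/J_CB with T_A + T_B = T₀.
J_AC = 1.44×10^-7 m⁴, J_CB = 4.15×10^-8 m⁴, so T_A = T₀·(J_AC/a)/((J_AC/a)+(J_CB/b)) = 73.36 N·m, T_B = 28.64 N·m.
τ in each portion: τ_AC = 8.87×10^6 Pa, τ_CB = 8.80×10^6 Pa; maximum is in AC.
τ_max = T_AC·r/J = 73.36·0.0174/1.44×10^-7 = 8.865×10^6 Pa.

8870 kPa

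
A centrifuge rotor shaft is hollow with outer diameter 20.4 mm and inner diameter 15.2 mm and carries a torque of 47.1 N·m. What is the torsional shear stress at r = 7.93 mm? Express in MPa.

J = π(d_o⁴ − d_i⁴)/32 = π(0.0204⁴ − 0.0152⁴)/32 = 1.176×10^-8 m⁴.
Shear stress varies linearly with radius: τ = T·r/J = 47.10 × 0.00793 / 1.176×10^-8 = 3.175×10^7 Pa.

31.8 MPa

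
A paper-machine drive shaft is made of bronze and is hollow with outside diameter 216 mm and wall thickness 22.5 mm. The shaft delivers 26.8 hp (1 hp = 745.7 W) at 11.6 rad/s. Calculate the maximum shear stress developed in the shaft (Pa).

1.43e6 Pa

ω = 11.6 rad/s, so T = P/ω = 26.8×745.7 / 11.60 = 1723 N·m.
J = π(d_o⁴ − d_i⁴)/32 = π(0.216⁴ − 0.171⁴)/32 = 1.298×10^-4 m⁴.
τ_max = T·r/J = 1723 × 0.108 / 1.298×10^-4 = 1.434×10^6 Pa.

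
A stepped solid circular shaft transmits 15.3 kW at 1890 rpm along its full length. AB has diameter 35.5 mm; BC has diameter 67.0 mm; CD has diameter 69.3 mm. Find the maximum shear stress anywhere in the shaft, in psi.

1280 psi

ω = 2π·1890/60 = 197.9 rad/s, so T = P/ω = 15.3×10³ / 197.9 = 77.30 N·m.
Under the same torque, τ_max = 16T/(πd³) is largest where d is smallest — segment AB (d = 35.5 mm).
τ_max = 16·77.30/(π·(0.0355)³) = 8.800×10^6 Pa.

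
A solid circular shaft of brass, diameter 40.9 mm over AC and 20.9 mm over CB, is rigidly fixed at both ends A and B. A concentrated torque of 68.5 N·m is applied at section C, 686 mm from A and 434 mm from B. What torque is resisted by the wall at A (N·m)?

Compatibility: T_A·a/J_AC = T_B·b/J_CB with T_A + T_B = T₀.
J_AC = 2.75×10^-7 m⁴, J_CB = 1.87×10^-8 m⁴, so T_A = T₀·(J_AC/a)/((J_AC/a)+(J_CB/b)) = 61.84 N·m, T_B = 6.664 N·m.

61.8 N·m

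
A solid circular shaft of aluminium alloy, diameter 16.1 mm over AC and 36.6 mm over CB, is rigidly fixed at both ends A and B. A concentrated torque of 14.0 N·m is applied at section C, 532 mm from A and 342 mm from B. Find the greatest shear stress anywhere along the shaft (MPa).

1.42 MPa

Compatibility: T_A·a/J_AC = T_B·b/J_CB with T_A + T_B = T₀.
J_AC = 6.60×10^-9 m⁴, J_CB = 1.76×10^-7 m⁴, so T_A = T₀·(J_AC/a)/((J_AC/a)+(J_CB/b)) = 0.3291 N·m, T_B = 13.67 N·m.
τ in each portion: τ_AC = 4.02×10^5 Pa, τ_CB = 1.42×10^6 Pa; maximum is in CB.
τ_max = T_CB·r/J = 13.67·0.0183/1.76×10^-7 = 1.420×10^6 Pa.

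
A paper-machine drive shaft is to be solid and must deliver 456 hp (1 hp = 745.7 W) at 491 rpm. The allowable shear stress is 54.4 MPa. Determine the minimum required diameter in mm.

ω = 2π·491/60 = 51.42 rad/s, so T = P/ω = 456×745.7 / 51.42 = 6613 N·m.
For a solid shaft τ_max = 16T/(πd³), so d = (16T/(π τ_allow))^(1/3) = (16·6613/(π·5.44×10^7))^(1/3) = 0.08523 m.

85.2 mm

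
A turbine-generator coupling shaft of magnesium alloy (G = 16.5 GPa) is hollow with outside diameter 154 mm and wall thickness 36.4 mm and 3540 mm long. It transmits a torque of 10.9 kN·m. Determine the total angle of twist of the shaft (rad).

0.0459 rad

J = π(d_o⁴ − d_i⁴)/32 = π(0.154⁴ − 0.0812⁴)/32 = 5.095×10^-5 m⁴.
θ = T·L/(G·J) = 10900 × 3.54 / (16.5×10⁹ × 5.095×10^-5) = 0.04590 rad.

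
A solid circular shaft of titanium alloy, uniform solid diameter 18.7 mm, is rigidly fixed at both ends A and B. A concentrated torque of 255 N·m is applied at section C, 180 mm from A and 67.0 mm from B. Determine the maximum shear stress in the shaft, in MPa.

145 MPa

With uniform GJ and both ends fixed, compatibility θ_AC = θ_CB gives T_A·a = T_B·b, together with T_A + T_B = T₀.
T_A = T₀·b/(a+b) = 255.0·67.0/247.0 = 69.17 N·m; T_B = 185.8 N·m.
τ in each portion: τ_AC = 5.39×10^7 Pa, τ_CB = 1.45×10^8 Pa; maximum is in CB.
τ_max = T_CB·r/J = 185.8·0.00935/1.20×10^-8 = 1.447×10^8 Pa.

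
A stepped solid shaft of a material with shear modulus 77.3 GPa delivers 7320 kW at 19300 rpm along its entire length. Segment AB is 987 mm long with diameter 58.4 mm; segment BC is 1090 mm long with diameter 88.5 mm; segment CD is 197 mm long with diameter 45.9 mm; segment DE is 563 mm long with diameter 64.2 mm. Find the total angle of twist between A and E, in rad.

ω = 2π·19300/60 = 2021 rad/s, so T = P/ω = 7320×10³ / 2021 = 3622 N·m.
J_AB = π(0.0584)⁴/32 = 1.14×10^-6 m⁴; J_BC = π(0.0885)⁴/32 = 6.02×10^-6 m⁴; J_CD = π(0.0459)⁴/32 = 4.36×10^-7 m⁴; J_DE = π(0.0642)⁴/32 = 1.67×10^-6 m⁴.
θ = (T/G)·Σ L_i/J_i = (3622/77.3×10⁹)·(0.987/1.14×10^-6 + 1.09/6.02×10^-6 + 0.197/4.36×10^-7 + 0.563/1.67×10^-6) = 0.08597 rad.

0.0860 rad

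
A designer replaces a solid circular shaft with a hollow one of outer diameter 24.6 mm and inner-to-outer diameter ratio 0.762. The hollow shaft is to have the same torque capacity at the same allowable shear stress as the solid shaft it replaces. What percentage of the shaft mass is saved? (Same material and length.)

Equal τ_max and T ⇒ the solid shaft needs d_s³ = d_o³(1−k⁴), so d_s = 24.6·(1−0.762⁴)^(1/3) = 21.45 mm.
Area ratio A_h/A_s = d_o²(1−k²)/d_s² = (1−k²)/(1−k⁴)^(2/3) = 0.5516.
Mass saving = 1 − 0.5516 = 44.8 %.

44.8 %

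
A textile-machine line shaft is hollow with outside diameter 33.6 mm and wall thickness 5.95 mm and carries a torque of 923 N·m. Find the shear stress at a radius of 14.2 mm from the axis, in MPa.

127 MPa

J = π(d_o⁴ − d_i⁴)/32 = π(0.0336⁴ − 0.0217⁴)/32 = 1.034×10^-7 m⁴.
Shear stress varies linearly with radius: τ = T·r/J = 923.0 × 0.0142 / 1.034×10^-7 = 1.268×10^8 Pa.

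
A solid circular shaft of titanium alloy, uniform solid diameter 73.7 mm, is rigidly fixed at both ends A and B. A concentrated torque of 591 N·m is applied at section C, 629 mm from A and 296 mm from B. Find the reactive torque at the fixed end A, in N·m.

189 N·m

With uniform GJ and both ends fixed, compatibility θ_AC = θ_CB gives T_A·a = T_B·b, together with T_A + T_B = T₀.
T_A = T₀·b/(a+b) = 591.0·296/925.0 = 189.1 N·m; T_B = 401.9 N·m.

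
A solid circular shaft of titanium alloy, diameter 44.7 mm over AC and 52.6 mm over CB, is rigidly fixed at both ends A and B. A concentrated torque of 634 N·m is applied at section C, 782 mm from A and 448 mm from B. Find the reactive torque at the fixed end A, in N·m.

Compatibility: T_A·a/J_AC = T_B·b/J_CB with T_A + T_B = T₀.
J_AC = 3.92×10^-7 m⁴, J_CB = 7.52×10^-7 m⁴, so T_A = T₀·(J_AC/a)/((J_AC/a)+(J_CB/b)) = 145.9 N·m, T_B = 488.1 N·m.

146 N·m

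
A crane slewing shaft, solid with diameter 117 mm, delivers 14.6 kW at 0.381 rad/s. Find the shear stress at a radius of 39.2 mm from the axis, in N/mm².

81.7 N/mm²

ω = 0.381 rad/s, so T = P/ω = 14.6×10³ / 0.3810 = 38320 N·m.
J = πd⁴/32 = π(0.117)⁴/32 = 1.840×10^-5 m⁴.
Shear stress varies linearly with radius: τ = T·r/J = 38320 × 0.0392 / 1.840×10^-5 = 8.165×10^7 Pa.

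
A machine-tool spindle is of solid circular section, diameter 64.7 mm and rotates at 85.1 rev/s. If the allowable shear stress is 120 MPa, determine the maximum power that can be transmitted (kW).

J = πd⁴/32 = π(0.0647)⁴/32 = 1.720×10^-6 m⁴.
T_max = τ_allow·J/r = 1.20×10^8 × 1.720×10^-6 / 0.0324 = 6382 N·m.
ω = 2π·85.1 = 534.7 rad/s, so P_max = T_max·ω = 3.412×10^6 W.

3410 kW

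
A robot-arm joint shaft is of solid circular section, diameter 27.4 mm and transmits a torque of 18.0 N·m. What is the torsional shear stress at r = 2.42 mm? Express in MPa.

0.787 MPa

J = πd⁴/32 = π(0.0274)⁴/32 = 5.534×10^-8 m⁴.
Shear stress varies linearly with radius: τ = T·r/J = 18.00 × 0.00242 / 5.534×10^-8 = 7.872×10^5 Pa.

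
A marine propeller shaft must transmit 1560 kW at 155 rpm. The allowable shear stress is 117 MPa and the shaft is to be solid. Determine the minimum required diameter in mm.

ω = 2π·155/60 = 16.23 rad/s, so T = P/ω = 1560×10³ / 16.23 = 96110 N·m.
For a solid shaft τ_max = 16T/(πd³), so d = (16T/(π τ_allow))^(1/3) = (16·96110/(π·1.17×10^8))^(1/3) = 0.1611 m.

161 mm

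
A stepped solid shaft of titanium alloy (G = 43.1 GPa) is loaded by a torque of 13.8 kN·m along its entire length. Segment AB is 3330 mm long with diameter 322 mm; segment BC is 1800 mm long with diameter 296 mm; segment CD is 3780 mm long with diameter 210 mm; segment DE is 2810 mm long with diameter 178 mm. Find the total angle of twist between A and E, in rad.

J_AB = π(0.322)⁴/32 = 1.06×10^-3 m⁴; J_BC = π(0.296)⁴/32 = 7.54×10^-4 m⁴; J_CD = π(0.210)⁴/32 = 1.91×10^-4 m⁴; J_DE = π(0.178)⁴/32 = 9.86×10^-5 m⁴.
θ = (T/G)·Σ L_i/J_i = (13800/43.1×10⁹)·(3.33/1.06×10^-3 + 1.80/7.54×10^-4 + 3.78/1.91×10^-4 + 2.81/9.86×10^-5) = 0.01724 rad.

0.0172 rad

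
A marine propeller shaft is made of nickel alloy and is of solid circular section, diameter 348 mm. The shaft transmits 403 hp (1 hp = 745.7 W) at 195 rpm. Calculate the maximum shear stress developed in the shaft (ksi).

0.258 ksi

ω = 2π·195/60 = 20.42 rad/s, so T = P/ω = 403×745.7 / 20.42 = 14720 N·m.
J = πd⁴/32 = π(0.348)⁴/32 = 1.440×10^-3 m⁴.
τ_max = T·r/J = 14720 × 0.174 / 1.440×10^-3 = 1.778×10^6 Pa.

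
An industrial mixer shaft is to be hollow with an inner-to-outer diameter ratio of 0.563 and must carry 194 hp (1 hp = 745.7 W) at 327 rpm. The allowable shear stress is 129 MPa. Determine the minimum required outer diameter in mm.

ω = 2π·327/60 = 34.24 rad/s, so T = P/ω = 194×745.7 / 34.24 = 4225 N·m.
For a hollow shaft with d_i/d_o = 0.563: τ_max = 16T/(π d_o³ (1−k⁴)), so d_o = [16T/(π τ_allow (1−k⁴))]^(1/3) = [16·4225/(π·1.29×10^8·0.8995)]^(1/3) = 0.05702 m.

57.0 mm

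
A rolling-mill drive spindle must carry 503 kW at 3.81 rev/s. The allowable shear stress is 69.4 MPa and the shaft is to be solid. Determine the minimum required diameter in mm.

116 mm

ω = 2π·3.81 = 23.94 rad/s, so T = P/ω = 503×10³ / 23.94 = 21010 N·m.
For a solid shaft τ_max = 16T/(πd³), so d = (16T/(π τ_allow))^(1/3) = (16·21010/(π·6.94×10^7))^(1/3) = 0.1155 m.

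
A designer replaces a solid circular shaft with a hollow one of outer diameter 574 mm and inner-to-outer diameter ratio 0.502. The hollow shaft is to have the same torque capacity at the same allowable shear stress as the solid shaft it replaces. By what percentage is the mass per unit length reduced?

Equal τ_max and T ⇒ the solid shaft needs d_s³ = d_o³(1−k⁴), so d_s = 574·(1−0.502⁴)^(1/3) = 561.6 mm.
Area ratio A_h/A_s = d_o²(1−k²)/d_s² = (1−k²)/(1−k⁴)^(2/3) = 0.7814.
Mass saving = 1 − 0.7814 = 21.9 %.

21.9 %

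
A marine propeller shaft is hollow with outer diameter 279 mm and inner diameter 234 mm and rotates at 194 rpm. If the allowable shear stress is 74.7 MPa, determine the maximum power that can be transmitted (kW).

J = π(d_o⁴ − d_i⁴)/32 = π(0.279⁴ − 0.234⁴)/32 = 3.005×10^-4 m⁴.
T_max = τ_allow·J/r = 7.47×10^7 × 3.005×10^-4 / 0.140 = 160900 N·m.
ω = 2π·194/60 = 20.32 rad/s, so P_max = T_max·ω = 3.269×10^6 W.

3270 kW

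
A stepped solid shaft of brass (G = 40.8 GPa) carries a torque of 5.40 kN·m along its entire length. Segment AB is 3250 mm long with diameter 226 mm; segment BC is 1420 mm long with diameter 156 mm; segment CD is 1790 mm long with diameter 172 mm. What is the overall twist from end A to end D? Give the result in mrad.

7.67 mrad

J_AB = π(0.226)⁴/32 = 2.56×10^-4 m⁴; J_BC = π(0.156)⁴/32 = 5.81×10^-5 m⁴; J_CD = π(0.172)⁴/32 = 8.59×10^-5 m⁴.
θ = (T/G)·Σ L_i/J_i = (5400/40.8×10⁹)·(3.25/2.56×10^-4 + 1.42/5.81×10^-5 + 1.79/8.59×10^-5) = 7.669×10^-3 rad.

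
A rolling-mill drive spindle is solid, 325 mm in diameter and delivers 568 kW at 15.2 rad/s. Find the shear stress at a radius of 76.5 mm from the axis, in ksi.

0.379 ksi

ω = 15.2 rad/s, so T = P/ω = 568×10³ / 15.20 = 37370 N·m.
J = πd⁴/32 = π(0.325)⁴/32 = 1.095×10^-3 m⁴.
Shear stress varies linearly with radius: τ = T·r/J = 37370 × 0.0765 / 1.095×10^-3 = 2.610×10^6 Pa.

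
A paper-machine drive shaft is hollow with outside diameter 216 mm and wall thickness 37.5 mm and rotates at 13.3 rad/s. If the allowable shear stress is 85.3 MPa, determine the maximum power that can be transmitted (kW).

J = π(d_o⁴ − d_i⁴)/32 = π(0.216⁴ − 0.141⁴)/32 = 1.749×10^-4 m⁴.
T_max = τ_allow·J/r = 8.53×10^7 × 1.749×10^-4 / 0.108 = 138100 N·m.
ω = 13.3 rad/s, so P_max = T_max·ω = 1.837×10^6 W.

1840 kW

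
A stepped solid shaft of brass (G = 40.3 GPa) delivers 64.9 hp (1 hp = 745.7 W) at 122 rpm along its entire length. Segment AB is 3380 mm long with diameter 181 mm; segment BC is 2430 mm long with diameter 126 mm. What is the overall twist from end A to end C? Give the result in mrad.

12.2 mrad

ω = 2π·122/60 = 12.78 rad/s, so T = P/ω = 64.9×745.7 / 12.78 = 3788 N·m.
J_AB = π(0.181)⁴/32 = 1.05×10^-4 m⁴; J_BC = π(0.126)⁴/32 = 2.47×10^-5 m⁴.
θ = (T/G)·Σ L_i/J_i = (3788/40.3×10⁹)·(3.38/1.05×10^-4 + 2.43/2.47×10^-5) = 0.01225 rad.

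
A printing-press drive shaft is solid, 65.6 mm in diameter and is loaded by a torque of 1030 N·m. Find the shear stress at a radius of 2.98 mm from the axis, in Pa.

J = πd⁴/32 = π(0.0656)⁴/32 = 1.818×10^-6 m⁴.
Shear stress varies linearly with radius: τ = T·r/J = 1030 × 0.00298 / 1.818×10^-6 = 1.688×10^6 Pa.

1.69e6 Pa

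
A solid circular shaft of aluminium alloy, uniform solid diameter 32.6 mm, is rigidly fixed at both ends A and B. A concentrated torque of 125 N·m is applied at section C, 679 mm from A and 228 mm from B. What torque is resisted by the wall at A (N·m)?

31.4 N·m

With uniform GJ and both ends fixed, compatibility θ_AC = θ_CB gives T_A·a = T_B·b, together with T_A + T_B = T₀.
T_A = T₀·b/(a+b) = 125.0·228/907.0 = 31.42 N·m; T_B = 93.58 N·m.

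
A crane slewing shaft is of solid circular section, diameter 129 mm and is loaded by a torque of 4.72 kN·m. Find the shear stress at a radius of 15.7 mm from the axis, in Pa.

J = πd⁴/32 = π(0.129)⁴/32 = 2.719×10^-5 m⁴.
Shear stress varies linearly with radius: τ = T·r/J = 4720 × 0.0157 / 2.719×10^-5 = 2.726×10^6 Pa.

2.73e6 Pa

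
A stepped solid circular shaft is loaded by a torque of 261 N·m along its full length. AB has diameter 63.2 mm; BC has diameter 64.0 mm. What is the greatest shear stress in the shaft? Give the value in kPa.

Under the same torque, τ_max = 16T/(πd³) is largest where d is smallest — segment AB (d = 63.2 mm).
τ_max = 16·261.0/(π·(0.0632)³) = 5.266×10^6 Pa.

5270 kPa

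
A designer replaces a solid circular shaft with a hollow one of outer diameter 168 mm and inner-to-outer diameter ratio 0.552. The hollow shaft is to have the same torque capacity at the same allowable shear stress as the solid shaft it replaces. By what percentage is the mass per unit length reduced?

Equal τ_max and T ⇒ the solid shaft needs d_s³ = d_o³(1−k⁴), so d_s = 168·(1−0.552⁴)^(1/3) = 162.6 mm.
Area ratio A_h/A_s = d_o²(1−k²)/d_s² = (1−k²)/(1−k⁴)^(2/3) = 0.7420.
Mass saving = 1 − 0.7420 = 25.8 %.

25.8 %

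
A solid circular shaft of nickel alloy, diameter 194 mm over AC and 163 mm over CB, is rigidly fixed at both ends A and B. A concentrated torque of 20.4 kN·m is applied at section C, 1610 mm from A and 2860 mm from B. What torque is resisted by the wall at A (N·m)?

Compatibility: T_A·a/J_AC = T_B·b/J_CB with T_A + T_B = T₀.
J_AC = 1.39×10^-4 m⁴, J_CB = 6.93×10^-5 m⁴, so T_A = T₀·(J_AC/a)/((J_AC/a)+(J_CB/b)) = 15930 N·m, T_B = 4469 N·m.

15900 N·m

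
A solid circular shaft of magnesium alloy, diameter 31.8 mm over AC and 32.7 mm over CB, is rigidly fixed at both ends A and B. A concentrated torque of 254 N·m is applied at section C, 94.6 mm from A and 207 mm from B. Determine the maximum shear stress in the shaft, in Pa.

2.66e7 Pa

Compatibility: T_A·a/J_AC = T_B·b/J_CB with T_A + T_B = T₀.
J_AC = 1.00×10^-7 m⁴, J_CB = 1.12×10^-7 m⁴, so T_A = T₀·(J_AC/a)/((J_AC/a)+(J_CB/b)) = 168.1 N·m, T_B = 85.90 N·m.
τ in each portion: τ_AC = 2.66×10^7 Pa, τ_CB = 1.25×10^7 Pa; maximum is in AC.
τ_max = T_AC·r/J = 168.1·0.0159/1.00×10^-7 = 2.662×10^7 Pa.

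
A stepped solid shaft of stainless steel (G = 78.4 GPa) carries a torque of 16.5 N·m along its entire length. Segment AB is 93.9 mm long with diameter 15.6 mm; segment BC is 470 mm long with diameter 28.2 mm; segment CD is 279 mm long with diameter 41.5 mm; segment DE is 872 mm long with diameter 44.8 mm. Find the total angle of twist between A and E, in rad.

J_AB = π(0.0156)⁴/32 = 5.81×10^-9 m⁴; J_BC = π(0.0282)⁴/32 = 6.21×10^-8 m⁴; J_CD = π(0.0415)⁴/32 = 2.91×10^-7 m⁴; J_DE = π(0.0448)⁴/32 = 3.95×10^-7 m⁴.
θ = (T/G)·Σ L_i/J_i = (16.50/78.4×10⁹)·(0.0939/5.81×10^-9 + 0.470/6.21×10^-8 + 0.279/2.91×10^-7 + 0.872/3.95×10^-7) = 5.658×10^-3 rad.

0.00566 rad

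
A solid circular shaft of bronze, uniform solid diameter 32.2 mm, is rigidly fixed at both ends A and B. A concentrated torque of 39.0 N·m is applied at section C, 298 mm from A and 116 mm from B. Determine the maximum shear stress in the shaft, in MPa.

4.28 MPa

With uniform GJ and both ends fixed, compatibility θ_AC = θ_CB gives T_A·a = T_B·b, together with T_A + T_B = T₀.
T_A = T₀·b/(a+b) = 39.00·116/414.0 = 10.93 N·m; T_B = 28.07 N·m.
τ in each portion: τ_AC = 1.67×10^6 Pa, τ_CB = 4.28×10^6 Pa; maximum is in CB.
τ_max = T_CB·r/J = 28.07·0.0161/1.06×10^-7 = 4.282×10^6 Pa.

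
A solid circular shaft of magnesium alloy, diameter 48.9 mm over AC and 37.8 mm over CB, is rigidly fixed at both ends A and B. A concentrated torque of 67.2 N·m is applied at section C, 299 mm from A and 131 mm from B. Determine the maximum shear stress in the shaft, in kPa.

2850 kPa

Compatibility: T_A·a/J_AC = T_B·b/J_CB with T_A + T_B = T₀.
J_AC = 5.61×10^-7 m⁴, J_CB = 2.00×10^-7 m⁴, so T_A = T₀·(J_AC/a)/((J_AC/a)+(J_CB/b)) = 37.03 N·m, T_B = 30.17 N·m.
τ in each portion: τ_AC = 1.61×10^6 Pa, τ_CB = 2.85×10^6 Pa; maximum is in CB.
τ_max = T_CB·r/J = 30.17·0.0189/2.00×10^-7 = 2.845×10^6 Pa.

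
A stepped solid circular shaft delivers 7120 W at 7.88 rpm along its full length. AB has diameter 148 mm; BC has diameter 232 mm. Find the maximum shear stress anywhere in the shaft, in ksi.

ω = 2π·7.88/60 = 0.8252 rad/s, so T = P/ω = 7120 / 0.8252 = 8628 N·m.
Under the same torque, τ_max = 16T/(πd³) is largest where d is smallest — segment AB (d = 148 mm).
τ_max = 16·8628/(π·(0.148)³) = 1.356×10^7 Pa.

1.97 ksi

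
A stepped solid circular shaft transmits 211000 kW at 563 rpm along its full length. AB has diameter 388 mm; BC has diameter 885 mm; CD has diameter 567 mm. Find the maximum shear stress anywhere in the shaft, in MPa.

ω = 2π·563/60 = 58.96 rad/s, so T = P/ω = 211000×10³ / 58.96 = 3.579e6 N·m.
Under the same torque, τ_max = 16T/(πd³) is largest where d is smallest — segment AB (d = 388 mm).
τ_max = 16·3.579e6/(π·(0.388)³) = 3.120×10^8 Pa.

312 MPa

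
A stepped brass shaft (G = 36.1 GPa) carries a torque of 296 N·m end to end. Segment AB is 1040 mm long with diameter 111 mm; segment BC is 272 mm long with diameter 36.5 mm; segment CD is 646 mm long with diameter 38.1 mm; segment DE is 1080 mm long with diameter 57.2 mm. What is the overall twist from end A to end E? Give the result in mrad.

47.4 mrad

J_AB = π(0.111)⁴/32 = 1.49×10^-5 m⁴; J_BC = π(0.0365)⁴/32 = 1.74×10^-7 m⁴; J_CD = π(0.0381)⁴/32 = 2.07×10^-7 m⁴; J_DE = π(0.0572)⁴/32 = 1.05×10^-6 m⁴.
θ = (T/G)·Σ L_i/J_i = (296.0/36.1×10⁹)·(1.04/1.49×10^-5 + 0.272/1.74×10^-7 + 0.646/2.07×10^-7 + 1.08/1.05×10^-6) = 0.04740 rad.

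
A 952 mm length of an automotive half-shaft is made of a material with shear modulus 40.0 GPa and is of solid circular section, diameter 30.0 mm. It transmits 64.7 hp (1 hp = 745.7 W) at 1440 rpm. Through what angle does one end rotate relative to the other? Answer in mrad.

ω = 2π·1440/60 = 150.8 rad/s, so T = P/ω = 64.7×745.7 / 150.8 = 319.9 N·m.
J = πd⁴/32 = π(0.0300)⁴/32 = 7.952×10^-8 m⁴.
θ = T·L/(G·J) = 319.9 × 0.952 / (40.0×10⁹ × 7.952×10^-8) = 0.09576 rad.

95.8 mrad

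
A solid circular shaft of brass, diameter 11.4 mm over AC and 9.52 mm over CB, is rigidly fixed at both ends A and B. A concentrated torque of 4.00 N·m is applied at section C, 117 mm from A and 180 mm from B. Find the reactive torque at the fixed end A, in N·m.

3.04 N·m

Compatibility: T_A·a/J_AC = T_B·b/J_CB with T_A + T_B = T₀.
J_AC = 1.66×10^-9 m⁴, J_CB = 8.06×10^-10 m⁴, so T_A = T₀·(J_AC/a)/((J_AC/a)+(J_CB/b)) = 3.039 N·m, T_B = 0.9607 N·m.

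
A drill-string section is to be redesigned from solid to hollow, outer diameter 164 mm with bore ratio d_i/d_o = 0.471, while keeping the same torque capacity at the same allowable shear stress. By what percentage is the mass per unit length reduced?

Equal τ_max and T ⇒ the solid shaft needs d_s³ = d_o³(1−k⁴), so d_s = 164·(1−0.471⁴)^(1/3) = 161.3 mm.
Area ratio A_h/A_s = d_o²(1−k²)/d_s² = (1−k²)/(1−k⁴)^(2/3) = 0.8048.
Mass saving = 1 − 0.8048 = 19.5 %.

19.5 %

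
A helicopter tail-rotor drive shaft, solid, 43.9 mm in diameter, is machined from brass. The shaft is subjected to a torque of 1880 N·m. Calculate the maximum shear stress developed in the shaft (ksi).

16.4 ksi

J = πd⁴/32 = π(0.0439)⁴/32 = 3.646×10^-7 m⁴.
τ_max = T·r/J = 1880 × 0.0220 / 3.646×10^-7 = 1.132×10^8 Pa.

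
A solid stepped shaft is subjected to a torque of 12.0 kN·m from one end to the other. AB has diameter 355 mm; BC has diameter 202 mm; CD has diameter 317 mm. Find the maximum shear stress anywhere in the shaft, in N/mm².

Under the same torque, τ_max = 16T/(πd³) is largest where d is smallest — segment BC (d = 202 mm).
τ_max = 16·12000/(π·(0.202)³) = 7.415×10^6 Pa.

7.41 N/mm²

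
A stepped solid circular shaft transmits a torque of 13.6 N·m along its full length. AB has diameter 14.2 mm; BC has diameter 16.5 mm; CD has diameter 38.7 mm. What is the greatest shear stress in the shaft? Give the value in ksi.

3.51 ksi

Under the same torque, τ_max = 16T/(πd³) is largest where d is smallest — segment AB (d = 14.2 mm).
τ_max = 16·13.60/(π·(0.0142)³) = 2.419×10^7 Pa.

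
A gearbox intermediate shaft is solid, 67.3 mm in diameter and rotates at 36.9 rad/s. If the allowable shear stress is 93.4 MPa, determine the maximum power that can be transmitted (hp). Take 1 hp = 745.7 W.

J = πd⁴/32 = π(0.0673)⁴/32 = 2.014×10^-6 m⁴.
T_max = τ_allow·J/r = 9.34×10^7 × 2.014×10^-6 / 0.0336 = 5590 N·m.
ω = 36.9 rad/s, so P_max = T_max·ω = 2.063×10^5 W.

277 hp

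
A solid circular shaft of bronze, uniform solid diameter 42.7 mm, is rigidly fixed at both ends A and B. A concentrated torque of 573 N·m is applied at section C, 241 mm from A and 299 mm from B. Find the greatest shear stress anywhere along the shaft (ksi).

With uniform GJ and both ends fixed, compatibility θ_AC = θ_CB gives T_A·a = T_B·b, together with T_A + T_B = T₀.
T_A = T₀·b/(a+b) = 573.0·299/540.0 = 317.3 N·m; T_B = 255.7 N·m.
τ in each portion: τ_AC = 2.08×10^7 Pa, τ_CB = 1.67×10^7 Pa; maximum is in AC.
τ_max = T_AC·r/J = 317.3·0.0214/3.26×10^-7 = 2.075×10^7 Pa.

3.01 ksi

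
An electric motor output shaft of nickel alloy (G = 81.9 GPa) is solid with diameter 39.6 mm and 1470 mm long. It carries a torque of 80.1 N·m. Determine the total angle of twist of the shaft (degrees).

0.341°

J = πd⁴/32 = π(0.0396)⁴/32 = 2.414×10^-7 m⁴.
θ = T·L/(G·J) = 80.10 × 1.47 / (81.9×10⁹ × 2.414×10^-7) = 5.955×10^-3 rad.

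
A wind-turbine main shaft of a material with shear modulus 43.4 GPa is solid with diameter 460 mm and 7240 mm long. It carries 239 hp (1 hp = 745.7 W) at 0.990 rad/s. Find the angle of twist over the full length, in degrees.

0.391°

ω = 0.990 rad/s, so T = P/ω = 239×745.7 / 0.9900 = 180000 N·m.
J = πd⁴/32 = π(0.460)⁴/32 = 4.396×10^-3 m⁴.
θ = T·L/(G·J) = 180000 × 7.24 / (43.4×10⁹ × 4.396×10^-3) = 6.832×10^-3 rad.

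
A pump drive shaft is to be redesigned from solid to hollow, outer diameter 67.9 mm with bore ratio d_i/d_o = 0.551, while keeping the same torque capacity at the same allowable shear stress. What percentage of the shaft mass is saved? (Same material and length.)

25.7 %

Equal τ_max and T ⇒ the solid shaft needs d_s³ = d_o³(1−k⁴), so d_s = 67.9·(1−0.551⁴)^(1/3) = 65.75 mm.
Area ratio A_h/A_s = d_o²(1−k²)/d_s² = (1−k²)/(1−k⁴)^(2/3) = 0.7428.
Mass saving = 1 − 0.7428 = 25.7 %.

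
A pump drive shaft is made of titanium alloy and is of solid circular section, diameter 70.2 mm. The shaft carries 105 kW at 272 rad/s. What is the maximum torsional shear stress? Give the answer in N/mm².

5.68 N/mm²

ω = 272 rad/s, so T = P/ω = 105×10³ / 272.0 = 386.0 N·m.
J = πd⁴/32 = π(0.0702)⁴/32 = 2.384×10^-6 m⁴.
τ_max = T·r/J = 386.0 × 0.0351 / 2.384×10^-6 = 5.683×10^6 Pa.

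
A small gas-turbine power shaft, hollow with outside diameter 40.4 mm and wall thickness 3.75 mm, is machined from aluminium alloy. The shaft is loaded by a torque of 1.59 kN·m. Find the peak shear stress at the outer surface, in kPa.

219000 kPa

J = π(d_o⁴ − d_i⁴)/32 = π(0.0404⁴ − 0.0329⁴)/32 = 1.465×10^-7 m⁴.
τ_max = T·r/J = 1590 × 0.0202 / 1.465×10^-7 = 2.192×10^8 Pa.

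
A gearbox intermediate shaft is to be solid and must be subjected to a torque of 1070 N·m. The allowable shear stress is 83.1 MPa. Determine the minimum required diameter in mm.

40.3 mm

For a solid shaft τ_max = 16T/(πd³), so d = (16T/(π τ_allow))^(1/3) = (16·1070/(π·8.31×10^7))^(1/3) = 0.04033 m.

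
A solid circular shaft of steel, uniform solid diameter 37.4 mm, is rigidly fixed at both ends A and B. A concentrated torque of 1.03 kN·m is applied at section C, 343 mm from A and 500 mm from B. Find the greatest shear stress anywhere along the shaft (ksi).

With uniform GJ and both ends fixed, compatibility θ_AC = θ_CB gives T_A·a = T_B·b, together with T_A + T_B = T₀.
T_A = T₀·b/(a+b) = 1030·500/843.0 = 610.9 N·m; T_B = 419.1 N·m.
τ in each portion: τ_AC = 5.95×10^7 Pa, τ_CB = 4.08×10^7 Pa; maximum is in AC.
τ_max = T_AC·r/J = 610.9·0.0187/1.92×10^-7 = 5.948×10^7 Pa.

8.63 ksi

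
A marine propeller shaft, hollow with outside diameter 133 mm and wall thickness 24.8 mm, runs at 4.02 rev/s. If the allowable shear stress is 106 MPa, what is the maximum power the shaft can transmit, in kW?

1050 kW

J = π(d_o⁴ − d_i⁴)/32 = π(0.133⁴ − 0.0834⁴)/32 = 2.597×10^-5 m⁴.
T_max = τ_allow·J/r = 1.06×10^8 × 2.597×10^-5 / 0.0665 = 41390 N·m.
ω = 2π·4.02 = 25.26 rad/s, so P_max = T_max·ω = 1.046×10^6 W.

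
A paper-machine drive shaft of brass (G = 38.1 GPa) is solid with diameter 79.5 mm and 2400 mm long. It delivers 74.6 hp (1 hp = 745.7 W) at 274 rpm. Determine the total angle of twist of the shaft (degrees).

1.78°

ω = 2π·274/60 = 28.69 rad/s, so T = P/ω = 74.6×745.7 / 28.69 = 1939 N·m.
J = πd⁴/32 = π(0.0795)⁴/32 = 3.922×10^-6 m⁴.
θ = T·L/(G·J) = 1939 × 2.40 / (38.1×10⁹ × 3.922×10^-6) = 0.03114 rad.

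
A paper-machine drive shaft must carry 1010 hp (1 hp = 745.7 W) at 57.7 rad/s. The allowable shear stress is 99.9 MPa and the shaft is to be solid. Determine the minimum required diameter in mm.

ω = 57.7 rad/s, so T = P/ω = 1010×745.7 / 57.70 = 13050 N·m.
For a solid shaft τ_max = 16T/(πd³), so d = (16T/(π τ_allow))^(1/3) = (16·13050/(π·9.99×10^7))^(1/3) = 0.08730 m.

87.3 mm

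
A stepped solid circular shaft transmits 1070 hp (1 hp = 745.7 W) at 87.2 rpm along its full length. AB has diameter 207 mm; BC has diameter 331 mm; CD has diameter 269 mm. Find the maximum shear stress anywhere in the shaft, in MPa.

50.2 MPa

ω = 2π·87.2/60 = 9.132 rad/s, so T = P/ω = 1070×745.7 / 9.132 = 87380 N·m.
Under the same torque, τ_max = 16T/(πd³) is largest where d is smallest — segment AB (d = 207 mm).
τ_max = 16·87380/(π·(0.207)³) = 5.017×10^7 Pa.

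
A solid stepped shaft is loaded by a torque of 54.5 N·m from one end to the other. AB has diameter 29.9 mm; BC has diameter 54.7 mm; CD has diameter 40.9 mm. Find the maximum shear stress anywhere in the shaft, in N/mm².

10.4 N/mm²

Under the same torque, τ_max = 16T/(πd³) is largest where d is smallest — segment AB (d = 29.9 mm).
τ_max = 16·54.50/(π·(0.0299)³) = 1.038×10^7 Pa.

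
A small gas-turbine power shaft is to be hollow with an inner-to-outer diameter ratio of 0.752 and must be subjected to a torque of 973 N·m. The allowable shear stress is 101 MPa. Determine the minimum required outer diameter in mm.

41.6 mm

For a hollow shaft with d_i/d_o = 0.752: τ_max = 16T/(π d_o³ (1−k⁴)), so d_o = [16T/(π τ_allow (1−k⁴))]^(1/3) = [16·973.0/(π·1.01×10^8·0.6802)]^(1/3) = 0.04163 m.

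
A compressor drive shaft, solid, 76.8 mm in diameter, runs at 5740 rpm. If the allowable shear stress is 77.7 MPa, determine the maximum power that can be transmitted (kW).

J = πd⁴/32 = π(0.0768)⁴/32 = 3.415×10^-6 m⁴.
T_max = τ_allow·J/r = 7.77×10^7 × 3.415×10^-6 / 0.0384 = 6911 N·m.
ω = 2π·5740/60 = 601.1 rad/s, so P_max = T_max·ω = 4.154×10^6 W.

4150 kW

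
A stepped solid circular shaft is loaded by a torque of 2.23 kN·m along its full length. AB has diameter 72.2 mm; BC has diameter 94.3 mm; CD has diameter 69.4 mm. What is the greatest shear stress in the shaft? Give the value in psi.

4930 psi

Under the same torque, τ_max = 16T/(πd³) is largest where d is smallest — segment CD (d = 69.4 mm).
τ_max = 16·2230/(π·(0.0694)³) = 3.398×10^7 Pa.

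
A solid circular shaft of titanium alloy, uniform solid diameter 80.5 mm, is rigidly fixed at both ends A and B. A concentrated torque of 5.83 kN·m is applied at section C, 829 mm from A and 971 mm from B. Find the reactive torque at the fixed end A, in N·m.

With uniform GJ and both ends fixed, compatibility θ_AC = θ_CB gives T_A·a = T_B·b, together with T_A + T_B = T₀.
T_A = T₀·b/(a+b) = 5830·971/1800 = 3145 N·m; T_B = 2685 N·m.

3140 N·m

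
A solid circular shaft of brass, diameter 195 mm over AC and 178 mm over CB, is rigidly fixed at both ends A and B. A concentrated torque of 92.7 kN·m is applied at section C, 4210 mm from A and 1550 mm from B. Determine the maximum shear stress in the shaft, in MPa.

Compatibility: T_A·a/J_AC = T_B·b/J_CB with T_A + T_B = T₀.
J_AC = 1.42×10^-4 m⁴, J_CB = 9.86×10^-5 m⁴, so T_A = T₀·(J_AC/a)/((J_AC/a)+(J_CB/b)) = 32120 N·m, T_B = 60580 N·m.
τ in each portion: τ_AC = 2.21×10^7 Pa, τ_CB = 5.47×10^7 Pa; maximum is in CB.
τ_max = T_CB·r/J = 60580·0.0890/9.86×10^-5 = 5.470×10^7 Pa.

54.7 MPa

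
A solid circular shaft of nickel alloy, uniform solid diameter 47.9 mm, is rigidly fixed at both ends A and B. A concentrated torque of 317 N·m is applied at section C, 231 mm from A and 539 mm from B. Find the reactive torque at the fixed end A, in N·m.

222 N·m

With uniform GJ and both ends fixed, compatibility θ_AC = θ_CB gives T_A·a = T_B·b, together with T_A + T_B = T₀.
T_A = T₀·b/(a+b) = 317.0·539/770.0 = 221.9 N·m; T_B = 95.10 N·m.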